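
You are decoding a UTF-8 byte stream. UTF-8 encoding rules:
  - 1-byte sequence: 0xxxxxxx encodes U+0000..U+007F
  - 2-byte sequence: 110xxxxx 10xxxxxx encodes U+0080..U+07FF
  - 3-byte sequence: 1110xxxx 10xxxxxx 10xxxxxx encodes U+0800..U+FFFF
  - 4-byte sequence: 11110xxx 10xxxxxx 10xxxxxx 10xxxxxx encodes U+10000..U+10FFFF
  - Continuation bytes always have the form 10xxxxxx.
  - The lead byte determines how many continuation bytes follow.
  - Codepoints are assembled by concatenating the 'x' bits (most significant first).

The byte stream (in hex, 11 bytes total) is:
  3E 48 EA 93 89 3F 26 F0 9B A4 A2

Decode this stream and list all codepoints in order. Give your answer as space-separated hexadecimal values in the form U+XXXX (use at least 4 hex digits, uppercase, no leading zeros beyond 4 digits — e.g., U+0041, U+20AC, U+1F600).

Byte[0]=3E: 1-byte ASCII. cp=U+003E
Byte[1]=48: 1-byte ASCII. cp=U+0048
Byte[2]=EA: 3-byte lead, need 2 cont bytes. acc=0xA
Byte[3]=93: continuation. acc=(acc<<6)|0x13=0x293
Byte[4]=89: continuation. acc=(acc<<6)|0x09=0xA4C9
Completed: cp=U+A4C9 (starts at byte 2)
Byte[5]=3F: 1-byte ASCII. cp=U+003F
Byte[6]=26: 1-byte ASCII. cp=U+0026
Byte[7]=F0: 4-byte lead, need 3 cont bytes. acc=0x0
Byte[8]=9B: continuation. acc=(acc<<6)|0x1B=0x1B
Byte[9]=A4: continuation. acc=(acc<<6)|0x24=0x6E4
Byte[10]=A2: continuation. acc=(acc<<6)|0x22=0x1B922
Completed: cp=U+1B922 (starts at byte 7)

Answer: U+003E U+0048 U+A4C9 U+003F U+0026 U+1B922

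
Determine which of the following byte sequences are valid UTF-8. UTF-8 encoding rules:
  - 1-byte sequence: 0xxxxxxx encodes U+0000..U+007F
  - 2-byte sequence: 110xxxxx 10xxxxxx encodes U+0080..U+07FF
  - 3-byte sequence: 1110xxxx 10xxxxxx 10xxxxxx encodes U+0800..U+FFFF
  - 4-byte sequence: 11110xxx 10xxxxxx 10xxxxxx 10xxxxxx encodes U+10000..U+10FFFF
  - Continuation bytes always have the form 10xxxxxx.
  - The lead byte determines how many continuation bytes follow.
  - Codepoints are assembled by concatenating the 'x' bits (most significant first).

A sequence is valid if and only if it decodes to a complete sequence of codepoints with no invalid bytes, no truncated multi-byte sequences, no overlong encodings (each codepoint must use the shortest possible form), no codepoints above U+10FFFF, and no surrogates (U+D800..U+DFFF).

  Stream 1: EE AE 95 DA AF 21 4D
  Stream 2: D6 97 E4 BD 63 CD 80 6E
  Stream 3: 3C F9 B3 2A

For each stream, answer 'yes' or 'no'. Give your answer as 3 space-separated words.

Stream 1: decodes cleanly. VALID
Stream 2: error at byte offset 4. INVALID
Stream 3: error at byte offset 1. INVALID

Answer: yes no no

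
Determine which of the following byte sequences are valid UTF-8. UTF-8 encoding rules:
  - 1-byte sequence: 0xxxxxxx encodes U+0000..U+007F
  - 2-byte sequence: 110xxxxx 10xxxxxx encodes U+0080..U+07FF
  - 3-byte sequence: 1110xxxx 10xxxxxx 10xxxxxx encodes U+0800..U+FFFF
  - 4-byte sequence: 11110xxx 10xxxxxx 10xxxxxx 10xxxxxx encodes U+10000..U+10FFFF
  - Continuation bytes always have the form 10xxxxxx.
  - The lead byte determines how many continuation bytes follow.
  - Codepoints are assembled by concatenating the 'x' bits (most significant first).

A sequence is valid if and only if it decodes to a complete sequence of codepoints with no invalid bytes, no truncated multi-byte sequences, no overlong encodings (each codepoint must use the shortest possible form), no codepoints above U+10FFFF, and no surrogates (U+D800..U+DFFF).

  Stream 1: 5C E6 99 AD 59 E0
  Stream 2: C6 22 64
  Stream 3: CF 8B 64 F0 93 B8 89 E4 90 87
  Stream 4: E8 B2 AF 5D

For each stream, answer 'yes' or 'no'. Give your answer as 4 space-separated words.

Stream 1: error at byte offset 6. INVALID
Stream 2: error at byte offset 1. INVALID
Stream 3: decodes cleanly. VALID
Stream 4: decodes cleanly. VALID

Answer: no no yes yes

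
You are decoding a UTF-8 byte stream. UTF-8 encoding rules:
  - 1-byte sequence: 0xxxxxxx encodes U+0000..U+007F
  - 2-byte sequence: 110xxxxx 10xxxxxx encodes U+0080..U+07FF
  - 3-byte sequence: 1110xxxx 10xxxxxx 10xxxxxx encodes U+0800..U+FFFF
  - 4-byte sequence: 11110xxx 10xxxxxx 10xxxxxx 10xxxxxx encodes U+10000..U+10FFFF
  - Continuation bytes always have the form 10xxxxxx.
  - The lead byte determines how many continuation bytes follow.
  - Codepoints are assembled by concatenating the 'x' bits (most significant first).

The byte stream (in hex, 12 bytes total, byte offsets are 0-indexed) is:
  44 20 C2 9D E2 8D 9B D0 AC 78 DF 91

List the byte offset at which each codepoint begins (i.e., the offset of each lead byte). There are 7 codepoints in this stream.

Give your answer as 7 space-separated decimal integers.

Byte[0]=44: 1-byte ASCII. cp=U+0044
Byte[1]=20: 1-byte ASCII. cp=U+0020
Byte[2]=C2: 2-byte lead, need 1 cont bytes. acc=0x2
Byte[3]=9D: continuation. acc=(acc<<6)|0x1D=0x9D
Completed: cp=U+009D (starts at byte 2)
Byte[4]=E2: 3-byte lead, need 2 cont bytes. acc=0x2
Byte[5]=8D: continuation. acc=(acc<<6)|0x0D=0x8D
Byte[6]=9B: continuation. acc=(acc<<6)|0x1B=0x235B
Completed: cp=U+235B (starts at byte 4)
Byte[7]=D0: 2-byte lead, need 1 cont bytes. acc=0x10
Byte[8]=AC: continuation. acc=(acc<<6)|0x2C=0x42C
Completed: cp=U+042C (starts at byte 7)
Byte[9]=78: 1-byte ASCII. cp=U+0078
Byte[10]=DF: 2-byte lead, need 1 cont bytes. acc=0x1F
Byte[11]=91: continuation. acc=(acc<<6)|0x11=0x7D1
Completed: cp=U+07D1 (starts at byte 10)

Answer: 0 1 2 4 7 9 10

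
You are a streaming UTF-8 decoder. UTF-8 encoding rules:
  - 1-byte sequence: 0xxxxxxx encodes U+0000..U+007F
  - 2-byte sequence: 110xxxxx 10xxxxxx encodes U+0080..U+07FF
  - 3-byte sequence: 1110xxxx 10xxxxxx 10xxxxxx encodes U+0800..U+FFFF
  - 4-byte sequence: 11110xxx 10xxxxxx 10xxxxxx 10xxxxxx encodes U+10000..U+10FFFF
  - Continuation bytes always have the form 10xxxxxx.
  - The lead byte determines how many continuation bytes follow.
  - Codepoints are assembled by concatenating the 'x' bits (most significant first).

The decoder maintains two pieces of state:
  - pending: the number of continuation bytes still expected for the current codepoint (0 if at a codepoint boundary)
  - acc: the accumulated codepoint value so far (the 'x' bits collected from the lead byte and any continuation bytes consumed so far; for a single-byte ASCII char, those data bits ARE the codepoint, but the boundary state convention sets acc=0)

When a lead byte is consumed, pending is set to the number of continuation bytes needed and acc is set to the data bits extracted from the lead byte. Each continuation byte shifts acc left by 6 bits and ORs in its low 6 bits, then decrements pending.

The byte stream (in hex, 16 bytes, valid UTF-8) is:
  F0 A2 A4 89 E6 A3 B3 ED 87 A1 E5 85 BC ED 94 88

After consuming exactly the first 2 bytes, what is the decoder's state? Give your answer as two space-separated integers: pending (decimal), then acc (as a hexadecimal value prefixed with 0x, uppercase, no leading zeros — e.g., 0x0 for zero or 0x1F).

Answer: 2 0x22

Derivation:
Byte[0]=F0: 4-byte lead. pending=3, acc=0x0
Byte[1]=A2: continuation. acc=(acc<<6)|0x22=0x22, pending=2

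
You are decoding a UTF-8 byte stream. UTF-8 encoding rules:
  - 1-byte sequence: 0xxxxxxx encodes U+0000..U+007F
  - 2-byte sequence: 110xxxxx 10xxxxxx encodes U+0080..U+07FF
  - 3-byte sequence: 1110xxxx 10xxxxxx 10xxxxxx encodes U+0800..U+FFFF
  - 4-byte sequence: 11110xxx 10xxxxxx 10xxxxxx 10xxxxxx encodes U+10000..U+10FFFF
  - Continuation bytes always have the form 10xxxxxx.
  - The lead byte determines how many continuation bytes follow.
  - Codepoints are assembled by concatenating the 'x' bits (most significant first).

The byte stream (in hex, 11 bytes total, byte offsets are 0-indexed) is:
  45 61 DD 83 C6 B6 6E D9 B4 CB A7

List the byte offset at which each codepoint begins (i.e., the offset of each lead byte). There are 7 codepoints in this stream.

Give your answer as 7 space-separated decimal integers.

Byte[0]=45: 1-byte ASCII. cp=U+0045
Byte[1]=61: 1-byte ASCII. cp=U+0061
Byte[2]=DD: 2-byte lead, need 1 cont bytes. acc=0x1D
Byte[3]=83: continuation. acc=(acc<<6)|0x03=0x743
Completed: cp=U+0743 (starts at byte 2)
Byte[4]=C6: 2-byte lead, need 1 cont bytes. acc=0x6
Byte[5]=B6: continuation. acc=(acc<<6)|0x36=0x1B6
Completed: cp=U+01B6 (starts at byte 4)
Byte[6]=6E: 1-byte ASCII. cp=U+006E
Byte[7]=D9: 2-byte lead, need 1 cont bytes. acc=0x19
Byte[8]=B4: continuation. acc=(acc<<6)|0x34=0x674
Completed: cp=U+0674 (starts at byte 7)
Byte[9]=CB: 2-byte lead, need 1 cont bytes. acc=0xB
Byte[10]=A7: continuation. acc=(acc<<6)|0x27=0x2E7
Completed: cp=U+02E7 (starts at byte 9)

Answer: 0 1 2 4 6 7 9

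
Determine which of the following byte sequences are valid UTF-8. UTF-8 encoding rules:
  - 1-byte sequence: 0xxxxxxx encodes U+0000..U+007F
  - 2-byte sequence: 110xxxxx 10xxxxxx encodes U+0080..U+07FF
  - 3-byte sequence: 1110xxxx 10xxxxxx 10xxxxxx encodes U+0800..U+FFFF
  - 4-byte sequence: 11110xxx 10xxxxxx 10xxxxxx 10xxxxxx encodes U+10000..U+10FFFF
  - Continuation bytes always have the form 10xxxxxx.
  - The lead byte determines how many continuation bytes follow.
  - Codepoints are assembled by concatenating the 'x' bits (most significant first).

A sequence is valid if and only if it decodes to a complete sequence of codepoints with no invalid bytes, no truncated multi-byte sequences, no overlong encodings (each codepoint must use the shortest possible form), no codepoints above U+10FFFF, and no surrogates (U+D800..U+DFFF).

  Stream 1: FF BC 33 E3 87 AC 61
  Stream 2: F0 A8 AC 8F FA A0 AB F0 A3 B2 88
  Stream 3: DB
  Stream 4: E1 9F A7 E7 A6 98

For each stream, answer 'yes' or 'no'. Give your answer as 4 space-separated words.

Stream 1: error at byte offset 0. INVALID
Stream 2: error at byte offset 4. INVALID
Stream 3: error at byte offset 1. INVALID
Stream 4: decodes cleanly. VALID

Answer: no no no yes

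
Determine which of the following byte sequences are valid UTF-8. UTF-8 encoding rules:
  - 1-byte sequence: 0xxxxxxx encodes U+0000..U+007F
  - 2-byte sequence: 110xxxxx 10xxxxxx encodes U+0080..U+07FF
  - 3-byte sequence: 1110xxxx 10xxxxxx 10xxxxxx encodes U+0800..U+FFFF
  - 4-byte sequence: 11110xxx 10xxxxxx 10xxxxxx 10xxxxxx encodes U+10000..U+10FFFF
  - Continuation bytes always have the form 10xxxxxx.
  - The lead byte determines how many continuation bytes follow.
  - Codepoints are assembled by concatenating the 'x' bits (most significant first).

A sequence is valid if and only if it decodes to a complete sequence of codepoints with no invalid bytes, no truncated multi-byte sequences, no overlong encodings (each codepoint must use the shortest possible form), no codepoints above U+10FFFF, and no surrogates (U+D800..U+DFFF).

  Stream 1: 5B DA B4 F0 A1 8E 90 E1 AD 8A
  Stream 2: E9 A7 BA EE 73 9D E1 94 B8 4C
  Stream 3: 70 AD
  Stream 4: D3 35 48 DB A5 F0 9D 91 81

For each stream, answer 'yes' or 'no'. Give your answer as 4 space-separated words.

Stream 1: decodes cleanly. VALID
Stream 2: error at byte offset 4. INVALID
Stream 3: error at byte offset 1. INVALID
Stream 4: error at byte offset 1. INVALID

Answer: yes no no no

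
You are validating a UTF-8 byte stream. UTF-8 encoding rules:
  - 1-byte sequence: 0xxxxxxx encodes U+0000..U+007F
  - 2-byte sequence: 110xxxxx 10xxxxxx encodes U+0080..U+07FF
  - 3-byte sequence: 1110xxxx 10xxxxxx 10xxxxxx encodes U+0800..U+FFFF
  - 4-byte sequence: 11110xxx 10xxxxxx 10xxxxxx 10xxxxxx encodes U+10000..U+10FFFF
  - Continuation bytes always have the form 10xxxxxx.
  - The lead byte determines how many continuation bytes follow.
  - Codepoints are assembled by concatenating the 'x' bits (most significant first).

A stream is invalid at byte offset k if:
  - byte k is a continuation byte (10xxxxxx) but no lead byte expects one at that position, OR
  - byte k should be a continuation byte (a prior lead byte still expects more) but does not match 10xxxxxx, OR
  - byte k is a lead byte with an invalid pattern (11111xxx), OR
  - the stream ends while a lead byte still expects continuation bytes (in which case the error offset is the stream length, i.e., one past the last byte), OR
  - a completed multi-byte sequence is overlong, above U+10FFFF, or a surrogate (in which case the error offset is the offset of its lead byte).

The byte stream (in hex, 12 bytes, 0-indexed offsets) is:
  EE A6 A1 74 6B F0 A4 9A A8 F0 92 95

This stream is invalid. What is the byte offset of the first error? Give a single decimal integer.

Byte[0]=EE: 3-byte lead, need 2 cont bytes. acc=0xE
Byte[1]=A6: continuation. acc=(acc<<6)|0x26=0x3A6
Byte[2]=A1: continuation. acc=(acc<<6)|0x21=0xE9A1
Completed: cp=U+E9A1 (starts at byte 0)
Byte[3]=74: 1-byte ASCII. cp=U+0074
Byte[4]=6B: 1-byte ASCII. cp=U+006B
Byte[5]=F0: 4-byte lead, need 3 cont bytes. acc=0x0
Byte[6]=A4: continuation. acc=(acc<<6)|0x24=0x24
Byte[7]=9A: continuation. acc=(acc<<6)|0x1A=0x91A
Byte[8]=A8: continuation. acc=(acc<<6)|0x28=0x246A8
Completed: cp=U+246A8 (starts at byte 5)
Byte[9]=F0: 4-byte lead, need 3 cont bytes. acc=0x0
Byte[10]=92: continuation. acc=(acc<<6)|0x12=0x12
Byte[11]=95: continuation. acc=(acc<<6)|0x15=0x495
Byte[12]: stream ended, expected continuation. INVALID

Answer: 12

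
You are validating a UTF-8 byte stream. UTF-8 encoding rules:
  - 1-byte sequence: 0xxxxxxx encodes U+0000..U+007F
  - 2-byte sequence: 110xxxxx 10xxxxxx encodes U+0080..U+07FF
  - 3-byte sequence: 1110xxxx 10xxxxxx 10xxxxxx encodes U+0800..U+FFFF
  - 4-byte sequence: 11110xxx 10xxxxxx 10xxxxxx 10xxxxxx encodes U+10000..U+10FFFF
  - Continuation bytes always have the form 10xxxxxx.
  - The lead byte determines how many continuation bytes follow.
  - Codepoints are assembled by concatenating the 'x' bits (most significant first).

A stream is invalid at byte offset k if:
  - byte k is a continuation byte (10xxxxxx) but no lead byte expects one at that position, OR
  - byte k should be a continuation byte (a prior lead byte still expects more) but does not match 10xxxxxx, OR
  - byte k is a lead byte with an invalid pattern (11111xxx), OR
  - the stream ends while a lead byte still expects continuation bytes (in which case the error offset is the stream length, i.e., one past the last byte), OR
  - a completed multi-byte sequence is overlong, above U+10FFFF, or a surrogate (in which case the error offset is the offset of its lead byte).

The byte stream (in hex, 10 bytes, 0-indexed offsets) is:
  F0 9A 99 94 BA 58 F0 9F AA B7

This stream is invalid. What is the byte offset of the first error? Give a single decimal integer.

Answer: 4

Derivation:
Byte[0]=F0: 4-byte lead, need 3 cont bytes. acc=0x0
Byte[1]=9A: continuation. acc=(acc<<6)|0x1A=0x1A
Byte[2]=99: continuation. acc=(acc<<6)|0x19=0x699
Byte[3]=94: continuation. acc=(acc<<6)|0x14=0x1A654
Completed: cp=U+1A654 (starts at byte 0)
Byte[4]=BA: INVALID lead byte (not 0xxx/110x/1110/11110)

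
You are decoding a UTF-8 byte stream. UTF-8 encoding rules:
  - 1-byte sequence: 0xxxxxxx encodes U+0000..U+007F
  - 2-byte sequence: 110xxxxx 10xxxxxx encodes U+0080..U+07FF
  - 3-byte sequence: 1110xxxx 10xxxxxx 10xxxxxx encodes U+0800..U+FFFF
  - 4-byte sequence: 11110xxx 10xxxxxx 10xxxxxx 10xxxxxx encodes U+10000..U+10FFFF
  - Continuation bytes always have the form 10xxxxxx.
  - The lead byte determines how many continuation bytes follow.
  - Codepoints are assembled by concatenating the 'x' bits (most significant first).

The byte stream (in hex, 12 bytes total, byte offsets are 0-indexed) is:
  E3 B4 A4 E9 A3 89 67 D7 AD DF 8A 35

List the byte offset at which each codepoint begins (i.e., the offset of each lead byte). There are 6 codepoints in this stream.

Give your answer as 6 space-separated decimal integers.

Answer: 0 3 6 7 9 11

Derivation:
Byte[0]=E3: 3-byte lead, need 2 cont bytes. acc=0x3
Byte[1]=B4: continuation. acc=(acc<<6)|0x34=0xF4
Byte[2]=A4: continuation. acc=(acc<<6)|0x24=0x3D24
Completed: cp=U+3D24 (starts at byte 0)
Byte[3]=E9: 3-byte lead, need 2 cont bytes. acc=0x9
Byte[4]=A3: continuation. acc=(acc<<6)|0x23=0x263
Byte[5]=89: continuation. acc=(acc<<6)|0x09=0x98C9
Completed: cp=U+98C9 (starts at byte 3)
Byte[6]=67: 1-byte ASCII. cp=U+0067
Byte[7]=D7: 2-byte lead, need 1 cont bytes. acc=0x17
Byte[8]=AD: continuation. acc=(acc<<6)|0x2D=0x5ED
Completed: cp=U+05ED (starts at byte 7)
Byte[9]=DF: 2-byte lead, need 1 cont bytes. acc=0x1F
Byte[10]=8A: continuation. acc=(acc<<6)|0x0A=0x7CA
Completed: cp=U+07CA (starts at byte 9)
Byte[11]=35: 1-byte ASCII. cp=U+0035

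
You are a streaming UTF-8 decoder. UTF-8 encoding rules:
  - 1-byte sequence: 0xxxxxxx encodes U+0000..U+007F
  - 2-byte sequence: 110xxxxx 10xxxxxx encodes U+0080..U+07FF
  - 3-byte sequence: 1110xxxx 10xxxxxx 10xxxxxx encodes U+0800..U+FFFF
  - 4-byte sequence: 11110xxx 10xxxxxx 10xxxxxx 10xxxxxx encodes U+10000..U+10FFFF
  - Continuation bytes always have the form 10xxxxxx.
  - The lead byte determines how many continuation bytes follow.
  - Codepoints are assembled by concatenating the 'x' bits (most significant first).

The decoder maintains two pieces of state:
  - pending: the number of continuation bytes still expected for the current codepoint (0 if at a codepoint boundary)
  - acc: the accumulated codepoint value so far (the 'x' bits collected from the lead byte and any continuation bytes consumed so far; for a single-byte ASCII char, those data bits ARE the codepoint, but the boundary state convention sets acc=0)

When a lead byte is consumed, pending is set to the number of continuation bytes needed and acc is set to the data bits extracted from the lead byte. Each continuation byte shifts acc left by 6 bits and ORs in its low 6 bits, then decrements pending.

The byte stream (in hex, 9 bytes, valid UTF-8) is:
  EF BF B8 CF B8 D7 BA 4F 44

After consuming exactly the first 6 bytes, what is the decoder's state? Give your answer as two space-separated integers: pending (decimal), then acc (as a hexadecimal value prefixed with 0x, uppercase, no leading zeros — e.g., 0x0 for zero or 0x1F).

Answer: 1 0x17

Derivation:
Byte[0]=EF: 3-byte lead. pending=2, acc=0xF
Byte[1]=BF: continuation. acc=(acc<<6)|0x3F=0x3FF, pending=1
Byte[2]=B8: continuation. acc=(acc<<6)|0x38=0xFFF8, pending=0
Byte[3]=CF: 2-byte lead. pending=1, acc=0xF
Byte[4]=B8: continuation. acc=(acc<<6)|0x38=0x3F8, pending=0
Byte[5]=D7: 2-byte lead. pending=1, acc=0x17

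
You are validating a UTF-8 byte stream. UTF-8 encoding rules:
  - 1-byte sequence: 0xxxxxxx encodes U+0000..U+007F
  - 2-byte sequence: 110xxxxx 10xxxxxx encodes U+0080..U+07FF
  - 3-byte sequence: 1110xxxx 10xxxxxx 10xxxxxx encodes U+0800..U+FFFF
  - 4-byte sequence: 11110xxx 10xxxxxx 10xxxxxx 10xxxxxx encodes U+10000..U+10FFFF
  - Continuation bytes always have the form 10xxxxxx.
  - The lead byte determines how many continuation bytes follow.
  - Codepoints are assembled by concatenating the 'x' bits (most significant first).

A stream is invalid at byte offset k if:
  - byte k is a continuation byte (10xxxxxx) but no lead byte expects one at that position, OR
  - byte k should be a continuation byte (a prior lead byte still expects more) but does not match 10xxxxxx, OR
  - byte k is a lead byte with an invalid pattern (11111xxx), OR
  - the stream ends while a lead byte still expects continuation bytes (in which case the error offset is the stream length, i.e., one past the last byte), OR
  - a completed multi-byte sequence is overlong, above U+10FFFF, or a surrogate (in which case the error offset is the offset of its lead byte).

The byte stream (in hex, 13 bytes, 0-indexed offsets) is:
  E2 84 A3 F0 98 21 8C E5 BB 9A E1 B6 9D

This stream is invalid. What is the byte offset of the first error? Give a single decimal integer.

Byte[0]=E2: 3-byte lead, need 2 cont bytes. acc=0x2
Byte[1]=84: continuation. acc=(acc<<6)|0x04=0x84
Byte[2]=A3: continuation. acc=(acc<<6)|0x23=0x2123
Completed: cp=U+2123 (starts at byte 0)
Byte[3]=F0: 4-byte lead, need 3 cont bytes. acc=0x0
Byte[4]=98: continuation. acc=(acc<<6)|0x18=0x18
Byte[5]=21: expected 10xxxxxx continuation. INVALID

Answer: 5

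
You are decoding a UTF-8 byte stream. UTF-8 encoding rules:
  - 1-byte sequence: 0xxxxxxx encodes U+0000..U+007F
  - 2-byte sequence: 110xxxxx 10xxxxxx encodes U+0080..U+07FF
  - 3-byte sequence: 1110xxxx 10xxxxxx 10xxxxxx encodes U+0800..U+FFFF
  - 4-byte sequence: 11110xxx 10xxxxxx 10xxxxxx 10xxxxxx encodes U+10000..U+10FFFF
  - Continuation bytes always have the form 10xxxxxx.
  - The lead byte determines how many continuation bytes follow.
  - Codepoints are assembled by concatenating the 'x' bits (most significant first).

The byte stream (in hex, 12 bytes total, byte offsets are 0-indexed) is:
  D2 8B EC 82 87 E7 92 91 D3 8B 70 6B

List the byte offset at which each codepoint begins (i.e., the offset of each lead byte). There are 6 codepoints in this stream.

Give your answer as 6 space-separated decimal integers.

Answer: 0 2 5 8 10 11

Derivation:
Byte[0]=D2: 2-byte lead, need 1 cont bytes. acc=0x12
Byte[1]=8B: continuation. acc=(acc<<6)|0x0B=0x48B
Completed: cp=U+048B (starts at byte 0)
Byte[2]=EC: 3-byte lead, need 2 cont bytes. acc=0xC
Byte[3]=82: continuation. acc=(acc<<6)|0x02=0x302
Byte[4]=87: continuation. acc=(acc<<6)|0x07=0xC087
Completed: cp=U+C087 (starts at byte 2)
Byte[5]=E7: 3-byte lead, need 2 cont bytes. acc=0x7
Byte[6]=92: continuation. acc=(acc<<6)|0x12=0x1D2
Byte[7]=91: continuation. acc=(acc<<6)|0x11=0x7491
Completed: cp=U+7491 (starts at byte 5)
Byte[8]=D3: 2-byte lead, need 1 cont bytes. acc=0x13
Byte[9]=8B: continuation. acc=(acc<<6)|0x0B=0x4CB
Completed: cp=U+04CB (starts at byte 8)
Byte[10]=70: 1-byte ASCII. cp=U+0070
Byte[11]=6B: 1-byte ASCII. cp=U+006B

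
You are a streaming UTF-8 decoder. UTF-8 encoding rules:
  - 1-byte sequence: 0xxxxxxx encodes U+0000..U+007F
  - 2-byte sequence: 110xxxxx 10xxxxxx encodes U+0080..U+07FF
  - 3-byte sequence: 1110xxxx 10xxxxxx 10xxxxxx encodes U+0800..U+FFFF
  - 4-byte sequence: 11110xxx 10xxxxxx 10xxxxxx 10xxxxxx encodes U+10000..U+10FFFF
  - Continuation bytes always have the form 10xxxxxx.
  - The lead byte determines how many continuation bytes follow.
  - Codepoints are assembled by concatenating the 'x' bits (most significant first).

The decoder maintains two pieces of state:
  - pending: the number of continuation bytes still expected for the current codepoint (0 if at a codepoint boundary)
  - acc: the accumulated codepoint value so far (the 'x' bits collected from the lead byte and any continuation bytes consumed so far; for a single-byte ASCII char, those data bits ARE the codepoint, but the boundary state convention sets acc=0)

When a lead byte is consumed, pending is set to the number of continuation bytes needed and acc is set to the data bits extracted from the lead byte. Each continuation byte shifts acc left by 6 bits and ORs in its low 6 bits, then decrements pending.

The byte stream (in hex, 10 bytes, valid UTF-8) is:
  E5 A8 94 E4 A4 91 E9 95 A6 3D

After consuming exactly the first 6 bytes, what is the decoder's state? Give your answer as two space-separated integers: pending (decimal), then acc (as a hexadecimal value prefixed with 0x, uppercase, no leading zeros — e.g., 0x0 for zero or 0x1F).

Byte[0]=E5: 3-byte lead. pending=2, acc=0x5
Byte[1]=A8: continuation. acc=(acc<<6)|0x28=0x168, pending=1
Byte[2]=94: continuation. acc=(acc<<6)|0x14=0x5A14, pending=0
Byte[3]=E4: 3-byte lead. pending=2, acc=0x4
Byte[4]=A4: continuation. acc=(acc<<6)|0x24=0x124, pending=1
Byte[5]=91: continuation. acc=(acc<<6)|0x11=0x4911, pending=0

Answer: 0 0x4911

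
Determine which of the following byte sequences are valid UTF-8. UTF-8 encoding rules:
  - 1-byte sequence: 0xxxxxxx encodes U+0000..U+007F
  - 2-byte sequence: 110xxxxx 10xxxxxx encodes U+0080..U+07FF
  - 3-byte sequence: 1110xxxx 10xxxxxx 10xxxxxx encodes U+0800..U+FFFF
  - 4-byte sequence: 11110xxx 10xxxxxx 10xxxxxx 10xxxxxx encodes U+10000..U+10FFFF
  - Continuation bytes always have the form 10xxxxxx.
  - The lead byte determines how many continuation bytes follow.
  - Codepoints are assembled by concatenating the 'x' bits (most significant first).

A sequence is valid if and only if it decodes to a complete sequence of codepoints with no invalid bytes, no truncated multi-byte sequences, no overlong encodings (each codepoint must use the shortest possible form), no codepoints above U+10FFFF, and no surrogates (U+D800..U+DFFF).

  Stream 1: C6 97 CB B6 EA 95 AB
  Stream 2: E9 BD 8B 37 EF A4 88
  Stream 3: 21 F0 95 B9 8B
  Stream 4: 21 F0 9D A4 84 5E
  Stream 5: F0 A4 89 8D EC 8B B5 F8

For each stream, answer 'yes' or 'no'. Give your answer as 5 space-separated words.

Stream 1: decodes cleanly. VALID
Stream 2: decodes cleanly. VALID
Stream 3: decodes cleanly. VALID
Stream 4: decodes cleanly. VALID
Stream 5: error at byte offset 7. INVALID

Answer: yes yes yes yes no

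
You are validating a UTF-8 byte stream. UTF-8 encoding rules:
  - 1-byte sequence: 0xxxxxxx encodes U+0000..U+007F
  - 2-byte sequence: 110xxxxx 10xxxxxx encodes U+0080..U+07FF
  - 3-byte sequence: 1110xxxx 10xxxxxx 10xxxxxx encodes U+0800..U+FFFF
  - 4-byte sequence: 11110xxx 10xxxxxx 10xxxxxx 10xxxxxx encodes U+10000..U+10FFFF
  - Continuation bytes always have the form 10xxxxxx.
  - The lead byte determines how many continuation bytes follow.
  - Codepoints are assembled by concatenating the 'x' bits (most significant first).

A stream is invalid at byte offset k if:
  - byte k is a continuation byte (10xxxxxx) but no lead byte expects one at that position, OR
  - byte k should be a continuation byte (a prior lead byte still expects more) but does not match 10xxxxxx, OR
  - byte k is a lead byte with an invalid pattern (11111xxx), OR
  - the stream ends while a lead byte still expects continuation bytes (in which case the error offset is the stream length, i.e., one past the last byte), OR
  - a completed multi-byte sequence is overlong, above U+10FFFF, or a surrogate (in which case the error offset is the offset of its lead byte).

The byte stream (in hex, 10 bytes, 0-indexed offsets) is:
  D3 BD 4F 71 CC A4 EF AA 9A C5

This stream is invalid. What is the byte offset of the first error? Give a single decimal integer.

Answer: 10

Derivation:
Byte[0]=D3: 2-byte lead, need 1 cont bytes. acc=0x13
Byte[1]=BD: continuation. acc=(acc<<6)|0x3D=0x4FD
Completed: cp=U+04FD (starts at byte 0)
Byte[2]=4F: 1-byte ASCII. cp=U+004F
Byte[3]=71: 1-byte ASCII. cp=U+0071
Byte[4]=CC: 2-byte lead, need 1 cont bytes. acc=0xC
Byte[5]=A4: continuation. acc=(acc<<6)|0x24=0x324
Completed: cp=U+0324 (starts at byte 4)
Byte[6]=EF: 3-byte lead, need 2 cont bytes. acc=0xF
Byte[7]=AA: continuation. acc=(acc<<6)|0x2A=0x3EA
Byte[8]=9A: continuation. acc=(acc<<6)|0x1A=0xFA9A
Completed: cp=U+FA9A (starts at byte 6)
Byte[9]=C5: 2-byte lead, need 1 cont bytes. acc=0x5
Byte[10]: stream ended, expected continuation. INVALID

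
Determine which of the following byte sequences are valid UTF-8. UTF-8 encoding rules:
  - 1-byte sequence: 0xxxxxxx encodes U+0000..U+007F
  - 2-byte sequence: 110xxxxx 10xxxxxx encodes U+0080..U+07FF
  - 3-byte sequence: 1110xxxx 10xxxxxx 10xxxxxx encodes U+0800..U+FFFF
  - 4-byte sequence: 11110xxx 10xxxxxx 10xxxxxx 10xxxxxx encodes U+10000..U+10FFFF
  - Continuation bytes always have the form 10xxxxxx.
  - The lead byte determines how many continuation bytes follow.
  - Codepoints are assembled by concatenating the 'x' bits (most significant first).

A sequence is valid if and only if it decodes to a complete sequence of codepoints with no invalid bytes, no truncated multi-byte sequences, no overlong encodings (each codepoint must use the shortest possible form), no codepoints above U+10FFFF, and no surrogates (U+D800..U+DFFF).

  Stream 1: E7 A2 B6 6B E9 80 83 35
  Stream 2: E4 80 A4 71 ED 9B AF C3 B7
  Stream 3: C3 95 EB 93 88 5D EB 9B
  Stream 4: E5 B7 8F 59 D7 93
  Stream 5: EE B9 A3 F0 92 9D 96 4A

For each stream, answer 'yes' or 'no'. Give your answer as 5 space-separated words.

Stream 1: decodes cleanly. VALID
Stream 2: decodes cleanly. VALID
Stream 3: error at byte offset 8. INVALID
Stream 4: decodes cleanly. VALID
Stream 5: decodes cleanly. VALID

Answer: yes yes no yes yes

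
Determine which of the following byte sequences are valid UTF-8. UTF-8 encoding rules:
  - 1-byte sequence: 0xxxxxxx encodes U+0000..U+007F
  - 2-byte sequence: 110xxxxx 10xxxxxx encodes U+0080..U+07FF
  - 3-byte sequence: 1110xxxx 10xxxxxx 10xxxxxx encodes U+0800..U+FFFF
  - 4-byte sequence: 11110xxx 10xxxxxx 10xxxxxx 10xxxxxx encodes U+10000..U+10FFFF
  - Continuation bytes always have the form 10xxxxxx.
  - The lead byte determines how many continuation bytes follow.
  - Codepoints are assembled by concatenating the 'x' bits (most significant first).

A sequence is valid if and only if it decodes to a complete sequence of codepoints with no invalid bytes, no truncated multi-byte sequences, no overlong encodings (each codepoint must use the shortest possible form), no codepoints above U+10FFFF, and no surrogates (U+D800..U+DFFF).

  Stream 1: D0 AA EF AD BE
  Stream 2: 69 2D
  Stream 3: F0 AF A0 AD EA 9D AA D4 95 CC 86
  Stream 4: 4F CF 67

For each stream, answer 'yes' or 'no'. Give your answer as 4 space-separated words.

Stream 1: decodes cleanly. VALID
Stream 2: decodes cleanly. VALID
Stream 3: decodes cleanly. VALID
Stream 4: error at byte offset 2. INVALID

Answer: yes yes yes no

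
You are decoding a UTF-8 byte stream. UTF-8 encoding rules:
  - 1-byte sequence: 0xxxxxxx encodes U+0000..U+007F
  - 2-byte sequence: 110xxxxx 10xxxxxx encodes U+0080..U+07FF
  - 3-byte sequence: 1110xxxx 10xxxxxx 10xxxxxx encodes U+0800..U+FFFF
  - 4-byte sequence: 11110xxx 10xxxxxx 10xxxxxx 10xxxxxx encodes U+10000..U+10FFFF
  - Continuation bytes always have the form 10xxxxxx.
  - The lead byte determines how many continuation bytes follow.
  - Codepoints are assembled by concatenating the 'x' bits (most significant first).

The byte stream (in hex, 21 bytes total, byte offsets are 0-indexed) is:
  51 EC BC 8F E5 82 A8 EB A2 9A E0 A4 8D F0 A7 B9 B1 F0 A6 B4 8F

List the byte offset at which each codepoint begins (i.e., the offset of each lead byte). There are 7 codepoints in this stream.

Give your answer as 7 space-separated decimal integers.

Byte[0]=51: 1-byte ASCII. cp=U+0051
Byte[1]=EC: 3-byte lead, need 2 cont bytes. acc=0xC
Byte[2]=BC: continuation. acc=(acc<<6)|0x3C=0x33C
Byte[3]=8F: continuation. acc=(acc<<6)|0x0F=0xCF0F
Completed: cp=U+CF0F (starts at byte 1)
Byte[4]=E5: 3-byte lead, need 2 cont bytes. acc=0x5
Byte[5]=82: continuation. acc=(acc<<6)|0x02=0x142
Byte[6]=A8: continuation. acc=(acc<<6)|0x28=0x50A8
Completed: cp=U+50A8 (starts at byte 4)
Byte[7]=EB: 3-byte lead, need 2 cont bytes. acc=0xB
Byte[8]=A2: continuation. acc=(acc<<6)|0x22=0x2E2
Byte[9]=9A: continuation. acc=(acc<<6)|0x1A=0xB89A
Completed: cp=U+B89A (starts at byte 7)
Byte[10]=E0: 3-byte lead, need 2 cont bytes. acc=0x0
Byte[11]=A4: continuation. acc=(acc<<6)|0x24=0x24
Byte[12]=8D: continuation. acc=(acc<<6)|0x0D=0x90D
Completed: cp=U+090D (starts at byte 10)
Byte[13]=F0: 4-byte lead, need 3 cont bytes. acc=0x0
Byte[14]=A7: continuation. acc=(acc<<6)|0x27=0x27
Byte[15]=B9: continuation. acc=(acc<<6)|0x39=0x9F9
Byte[16]=B1: continuation. acc=(acc<<6)|0x31=0x27E71
Completed: cp=U+27E71 (starts at byte 13)
Byte[17]=F0: 4-byte lead, need 3 cont bytes. acc=0x0
Byte[18]=A6: continuation. acc=(acc<<6)|0x26=0x26
Byte[19]=B4: continuation. acc=(acc<<6)|0x34=0x9B4
Byte[20]=8F: continuation. acc=(acc<<6)|0x0F=0x26D0F
Completed: cp=U+26D0F (starts at byte 17)

Answer: 0 1 4 7 10 13 17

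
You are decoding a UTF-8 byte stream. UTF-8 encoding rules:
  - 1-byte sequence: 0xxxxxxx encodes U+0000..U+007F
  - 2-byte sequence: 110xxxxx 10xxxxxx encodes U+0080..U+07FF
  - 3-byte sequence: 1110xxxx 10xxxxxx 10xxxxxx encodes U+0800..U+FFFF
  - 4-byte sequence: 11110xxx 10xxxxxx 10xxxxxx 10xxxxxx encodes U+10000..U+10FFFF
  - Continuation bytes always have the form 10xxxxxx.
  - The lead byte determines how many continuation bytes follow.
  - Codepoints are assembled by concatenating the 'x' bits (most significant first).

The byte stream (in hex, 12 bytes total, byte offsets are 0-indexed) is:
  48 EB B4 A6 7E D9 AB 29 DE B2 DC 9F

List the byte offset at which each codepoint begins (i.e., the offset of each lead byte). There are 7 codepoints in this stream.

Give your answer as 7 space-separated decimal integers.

Answer: 0 1 4 5 7 8 10

Derivation:
Byte[0]=48: 1-byte ASCII. cp=U+0048
Byte[1]=EB: 3-byte lead, need 2 cont bytes. acc=0xB
Byte[2]=B4: continuation. acc=(acc<<6)|0x34=0x2F4
Byte[3]=A6: continuation. acc=(acc<<6)|0x26=0xBD26
Completed: cp=U+BD26 (starts at byte 1)
Byte[4]=7E: 1-byte ASCII. cp=U+007E
Byte[5]=D9: 2-byte lead, need 1 cont bytes. acc=0x19
Byte[6]=AB: continuation. acc=(acc<<6)|0x2B=0x66B
Completed: cp=U+066B (starts at byte 5)
Byte[7]=29: 1-byte ASCII. cp=U+0029
Byte[8]=DE: 2-byte lead, need 1 cont bytes. acc=0x1E
Byte[9]=B2: continuation. acc=(acc<<6)|0x32=0x7B2
Completed: cp=U+07B2 (starts at byte 8)
Byte[10]=DC: 2-byte lead, need 1 cont bytes. acc=0x1C
Byte[11]=9F: continuation. acc=(acc<<6)|0x1F=0x71F
Completed: cp=U+071F (starts at byte 10)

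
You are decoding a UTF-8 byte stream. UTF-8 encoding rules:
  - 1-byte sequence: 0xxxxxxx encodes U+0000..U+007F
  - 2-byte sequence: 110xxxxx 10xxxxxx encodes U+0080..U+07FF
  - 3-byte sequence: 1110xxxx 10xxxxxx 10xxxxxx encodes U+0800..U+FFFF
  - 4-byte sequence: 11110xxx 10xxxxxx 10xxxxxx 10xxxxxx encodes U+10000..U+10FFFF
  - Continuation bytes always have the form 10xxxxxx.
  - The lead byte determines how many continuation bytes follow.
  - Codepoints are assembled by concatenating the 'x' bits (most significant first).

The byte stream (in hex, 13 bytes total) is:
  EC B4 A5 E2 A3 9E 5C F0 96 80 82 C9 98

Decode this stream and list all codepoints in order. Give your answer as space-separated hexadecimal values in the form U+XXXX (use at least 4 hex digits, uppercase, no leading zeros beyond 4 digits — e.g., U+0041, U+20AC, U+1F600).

Byte[0]=EC: 3-byte lead, need 2 cont bytes. acc=0xC
Byte[1]=B4: continuation. acc=(acc<<6)|0x34=0x334
Byte[2]=A5: continuation. acc=(acc<<6)|0x25=0xCD25
Completed: cp=U+CD25 (starts at byte 0)
Byte[3]=E2: 3-byte lead, need 2 cont bytes. acc=0x2
Byte[4]=A3: continuation. acc=(acc<<6)|0x23=0xA3
Byte[5]=9E: continuation. acc=(acc<<6)|0x1E=0x28DE
Completed: cp=U+28DE (starts at byte 3)
Byte[6]=5C: 1-byte ASCII. cp=U+005C
Byte[7]=F0: 4-byte lead, need 3 cont bytes. acc=0x0
Byte[8]=96: continuation. acc=(acc<<6)|0x16=0x16
Byte[9]=80: continuation. acc=(acc<<6)|0x00=0x580
Byte[10]=82: continuation. acc=(acc<<6)|0x02=0x16002
Completed: cp=U+16002 (starts at byte 7)
Byte[11]=C9: 2-byte lead, need 1 cont bytes. acc=0x9
Byte[12]=98: continuation. acc=(acc<<6)|0x18=0x258
Completed: cp=U+0258 (starts at byte 11)

Answer: U+CD25 U+28DE U+005C U+16002 U+0258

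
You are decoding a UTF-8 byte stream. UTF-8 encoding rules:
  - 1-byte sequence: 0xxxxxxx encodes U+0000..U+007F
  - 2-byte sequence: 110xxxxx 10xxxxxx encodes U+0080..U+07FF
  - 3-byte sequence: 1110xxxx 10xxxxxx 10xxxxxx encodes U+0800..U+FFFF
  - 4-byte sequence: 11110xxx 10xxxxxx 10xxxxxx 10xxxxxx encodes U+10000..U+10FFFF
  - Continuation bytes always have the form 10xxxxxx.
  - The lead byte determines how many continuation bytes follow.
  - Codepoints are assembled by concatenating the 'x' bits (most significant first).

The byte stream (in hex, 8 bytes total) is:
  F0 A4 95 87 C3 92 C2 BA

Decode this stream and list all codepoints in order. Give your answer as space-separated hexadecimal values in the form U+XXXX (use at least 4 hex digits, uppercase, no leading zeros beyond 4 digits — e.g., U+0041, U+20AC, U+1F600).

Answer: U+24547 U+00D2 U+00BA

Derivation:
Byte[0]=F0: 4-byte lead, need 3 cont bytes. acc=0x0
Byte[1]=A4: continuation. acc=(acc<<6)|0x24=0x24
Byte[2]=95: continuation. acc=(acc<<6)|0x15=0x915
Byte[3]=87: continuation. acc=(acc<<6)|0x07=0x24547
Completed: cp=U+24547 (starts at byte 0)
Byte[4]=C3: 2-byte lead, need 1 cont bytes. acc=0x3
Byte[5]=92: continuation. acc=(acc<<6)|0x12=0xD2
Completed: cp=U+00D2 (starts at byte 4)
Byte[6]=C2: 2-byte lead, need 1 cont bytes. acc=0x2
Byte[7]=BA: continuation. acc=(acc<<6)|0x3A=0xBA
Completed: cp=U+00BA (starts at byte 6)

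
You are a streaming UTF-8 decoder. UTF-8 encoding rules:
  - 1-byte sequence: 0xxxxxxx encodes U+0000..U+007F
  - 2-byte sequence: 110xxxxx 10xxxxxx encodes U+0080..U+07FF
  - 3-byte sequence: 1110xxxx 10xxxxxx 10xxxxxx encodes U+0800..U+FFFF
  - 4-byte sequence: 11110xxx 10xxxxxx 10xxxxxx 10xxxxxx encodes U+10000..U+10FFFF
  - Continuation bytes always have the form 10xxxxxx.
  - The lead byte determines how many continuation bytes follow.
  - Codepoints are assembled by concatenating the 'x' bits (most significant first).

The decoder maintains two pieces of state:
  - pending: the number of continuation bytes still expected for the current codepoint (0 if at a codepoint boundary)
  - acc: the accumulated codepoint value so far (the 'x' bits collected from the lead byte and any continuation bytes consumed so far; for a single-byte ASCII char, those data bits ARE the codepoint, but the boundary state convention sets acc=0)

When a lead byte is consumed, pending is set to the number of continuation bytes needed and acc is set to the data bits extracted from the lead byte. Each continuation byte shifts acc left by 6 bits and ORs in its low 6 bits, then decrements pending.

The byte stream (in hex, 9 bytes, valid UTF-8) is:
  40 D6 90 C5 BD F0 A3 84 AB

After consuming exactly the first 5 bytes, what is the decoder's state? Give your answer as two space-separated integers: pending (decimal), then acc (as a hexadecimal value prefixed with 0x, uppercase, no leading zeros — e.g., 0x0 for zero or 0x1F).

Answer: 0 0x17D

Derivation:
Byte[0]=40: 1-byte. pending=0, acc=0x0
Byte[1]=D6: 2-byte lead. pending=1, acc=0x16
Byte[2]=90: continuation. acc=(acc<<6)|0x10=0x590, pending=0
Byte[3]=C5: 2-byte lead. pending=1, acc=0x5
Byte[4]=BD: continuation. acc=(acc<<6)|0x3D=0x17D, pending=0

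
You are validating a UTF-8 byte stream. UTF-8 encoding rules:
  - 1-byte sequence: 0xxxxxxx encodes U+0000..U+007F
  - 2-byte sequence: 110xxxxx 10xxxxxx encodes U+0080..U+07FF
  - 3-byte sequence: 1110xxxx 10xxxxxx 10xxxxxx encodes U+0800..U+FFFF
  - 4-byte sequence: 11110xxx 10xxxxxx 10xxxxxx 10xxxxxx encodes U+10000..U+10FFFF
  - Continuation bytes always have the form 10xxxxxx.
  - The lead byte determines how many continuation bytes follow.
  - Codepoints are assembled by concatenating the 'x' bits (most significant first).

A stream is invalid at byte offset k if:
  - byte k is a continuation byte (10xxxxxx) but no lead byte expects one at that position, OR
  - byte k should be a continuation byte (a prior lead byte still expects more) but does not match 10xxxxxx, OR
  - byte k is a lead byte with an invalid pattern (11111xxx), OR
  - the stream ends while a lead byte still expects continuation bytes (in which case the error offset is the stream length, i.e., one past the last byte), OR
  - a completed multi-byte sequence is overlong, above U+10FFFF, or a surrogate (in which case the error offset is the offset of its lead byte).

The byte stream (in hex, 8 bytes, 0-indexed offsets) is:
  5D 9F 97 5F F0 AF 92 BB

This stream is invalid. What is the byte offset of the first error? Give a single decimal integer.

Byte[0]=5D: 1-byte ASCII. cp=U+005D
Byte[1]=9F: INVALID lead byte (not 0xxx/110x/1110/11110)

Answer: 1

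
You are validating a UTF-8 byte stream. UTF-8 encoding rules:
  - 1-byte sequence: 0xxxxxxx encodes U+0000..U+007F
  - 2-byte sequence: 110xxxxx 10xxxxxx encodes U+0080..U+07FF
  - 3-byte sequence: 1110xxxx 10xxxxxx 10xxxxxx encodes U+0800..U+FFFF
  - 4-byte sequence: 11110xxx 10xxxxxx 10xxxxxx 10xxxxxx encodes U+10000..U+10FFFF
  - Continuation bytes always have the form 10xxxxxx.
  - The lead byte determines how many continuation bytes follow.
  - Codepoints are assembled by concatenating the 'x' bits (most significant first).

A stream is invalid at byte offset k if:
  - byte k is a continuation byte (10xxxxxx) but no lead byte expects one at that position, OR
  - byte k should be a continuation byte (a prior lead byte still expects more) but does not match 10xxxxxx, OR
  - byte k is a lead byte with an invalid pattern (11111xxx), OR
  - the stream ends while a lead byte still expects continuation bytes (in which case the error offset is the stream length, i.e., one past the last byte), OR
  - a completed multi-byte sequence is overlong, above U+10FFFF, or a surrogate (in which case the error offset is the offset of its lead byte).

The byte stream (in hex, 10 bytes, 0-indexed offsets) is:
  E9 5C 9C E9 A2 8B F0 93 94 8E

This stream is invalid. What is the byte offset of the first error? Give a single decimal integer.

Byte[0]=E9: 3-byte lead, need 2 cont bytes. acc=0x9
Byte[1]=5C: expected 10xxxxxx continuation. INVALID

Answer: 1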